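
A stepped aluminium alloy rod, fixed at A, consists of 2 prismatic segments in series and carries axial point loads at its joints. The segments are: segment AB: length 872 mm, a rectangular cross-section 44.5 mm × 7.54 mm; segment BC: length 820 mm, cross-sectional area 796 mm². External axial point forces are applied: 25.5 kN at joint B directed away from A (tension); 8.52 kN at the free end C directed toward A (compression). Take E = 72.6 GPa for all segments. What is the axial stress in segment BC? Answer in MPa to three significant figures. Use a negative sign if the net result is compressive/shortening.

-10.7 MPa

Internal axial forces (sectioning from the free end, tension +): N_BC = -8.52 kN, N_AB = 16.98 kN.
σ_BC = N_BC/A_BC = -8520/796 = -10.7 MPa.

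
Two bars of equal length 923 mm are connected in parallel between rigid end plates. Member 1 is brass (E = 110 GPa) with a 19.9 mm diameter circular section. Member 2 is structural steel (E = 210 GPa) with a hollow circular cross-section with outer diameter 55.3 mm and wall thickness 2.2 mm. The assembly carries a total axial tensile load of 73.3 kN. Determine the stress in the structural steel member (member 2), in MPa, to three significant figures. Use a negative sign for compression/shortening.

138 MPa

A_1 = 311 mm².
A_2 = 367 mm².
Equal strain + equilibrium ⇒ each member carries load in proportion to AE: A₁E₁ = 34210000 N, A₂E₂ = 77070000 N, ΣAE = 111300000 N.
σ₂ = P·E₂/ΣAE = 73300·210000/111300000 = 138.3 MPa.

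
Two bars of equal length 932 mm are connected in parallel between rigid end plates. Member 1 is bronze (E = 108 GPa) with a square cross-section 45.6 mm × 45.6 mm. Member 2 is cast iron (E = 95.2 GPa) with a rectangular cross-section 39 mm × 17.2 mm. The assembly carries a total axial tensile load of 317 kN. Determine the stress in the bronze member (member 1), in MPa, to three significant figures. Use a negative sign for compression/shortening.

119 MPa

A_1 = 2079 mm².
A_2 = 670.8 mm².
Equal strain + equilibrium ⇒ each member carries load in proportion to AE: A₁E₁ = 224600000 N, A₂E₂ = 63860000 N, ΣAE = 288400000 N.
σ₁ = P·E₁/ΣAE = 317000·108000/288400000 = 118.7 MPa.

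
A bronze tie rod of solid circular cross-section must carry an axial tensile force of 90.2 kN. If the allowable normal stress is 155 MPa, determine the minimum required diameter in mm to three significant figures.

27.2 mm

Required area A ≥ P/σ_allow = 90200/155 = 581.9 mm².
For a solid circular section, d ≥ √(4A/π) = 27.22 mm.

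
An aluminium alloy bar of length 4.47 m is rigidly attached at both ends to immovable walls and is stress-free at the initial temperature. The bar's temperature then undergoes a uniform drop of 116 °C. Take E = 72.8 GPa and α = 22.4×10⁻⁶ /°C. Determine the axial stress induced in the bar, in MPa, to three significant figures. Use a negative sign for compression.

189 MPa

Free thermal expansion αLΔT = 22.4e-6 · 4470 · -116 = -11.61 mm.
The walls impose strain ε = −(-11.61)/4470 = 2.5984e-03; σ = Eε = 72800 · 2.5984e-03 = 189.2 MPa.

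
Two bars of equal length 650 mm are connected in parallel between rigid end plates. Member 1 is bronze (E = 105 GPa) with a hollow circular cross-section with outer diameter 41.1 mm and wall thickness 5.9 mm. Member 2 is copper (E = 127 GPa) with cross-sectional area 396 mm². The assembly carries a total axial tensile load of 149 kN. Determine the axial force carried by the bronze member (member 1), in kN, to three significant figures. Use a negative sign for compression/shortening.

A_1 = 652.4 mm².
Equal strain + equilibrium ⇒ each member carries load in proportion to AE: A₁E₁ = 68510000 N, A₂E₂ = 50290000 N, ΣAE = 118800000 N.
F₁ = P·A₁E₁/ΣAE = 149000·68510000/118800000 = 85920 N.

85.9 kN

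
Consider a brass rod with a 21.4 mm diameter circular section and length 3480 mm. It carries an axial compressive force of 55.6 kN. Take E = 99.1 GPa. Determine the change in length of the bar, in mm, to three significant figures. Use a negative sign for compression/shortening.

-5.43 mm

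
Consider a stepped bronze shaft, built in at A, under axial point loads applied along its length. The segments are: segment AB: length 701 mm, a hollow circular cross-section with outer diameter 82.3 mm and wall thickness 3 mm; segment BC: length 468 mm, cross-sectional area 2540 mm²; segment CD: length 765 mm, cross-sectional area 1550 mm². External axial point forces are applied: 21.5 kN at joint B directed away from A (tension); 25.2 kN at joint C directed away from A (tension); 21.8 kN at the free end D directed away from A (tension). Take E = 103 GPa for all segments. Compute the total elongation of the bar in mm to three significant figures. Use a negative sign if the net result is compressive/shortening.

0.812 mm

Internal axial forces (sectioning from the free end, tension +): N_CD = 21.8 kN, N_BC = 47 kN, N_AB = 68.5 kN.
A_AB = 747.4 mm².
δ_AB = 68500·701/(747.4·103000) = 0.6238 mm
δ_BC = 47000·468/(2540·103000) = 0.08408 mm
δ_CD = 21800·765/(1550·103000) = 0.1045 mm
δ = Σδ_i = 0.8123 mm.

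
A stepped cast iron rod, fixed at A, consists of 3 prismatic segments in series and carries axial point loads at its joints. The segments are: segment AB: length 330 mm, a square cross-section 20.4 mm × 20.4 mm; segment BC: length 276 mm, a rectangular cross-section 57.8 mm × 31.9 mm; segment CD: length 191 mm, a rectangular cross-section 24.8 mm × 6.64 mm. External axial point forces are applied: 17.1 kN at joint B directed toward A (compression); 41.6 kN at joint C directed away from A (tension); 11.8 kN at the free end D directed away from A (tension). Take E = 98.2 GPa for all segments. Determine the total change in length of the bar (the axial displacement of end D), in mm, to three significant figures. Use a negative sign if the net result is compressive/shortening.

Internal axial forces (sectioning from the free end, tension +): N_CD = 11.8 kN, N_BC = 53.4 kN, N_AB = 36.3 kN.
A_AB = 416.2 mm².
A_BC = 1844 mm².
A_CD = 164.7 mm².
δ_AB = 36300·330/(416.2·98200) = 0.2931 mm
δ_BC = 53400·276/(1844·98200) = 0.0814 mm
δ_CD = 11800·191/(164.7·98200) = 0.1394 mm
δ = Σδ_i = 0.5139 mm.

0.514 mm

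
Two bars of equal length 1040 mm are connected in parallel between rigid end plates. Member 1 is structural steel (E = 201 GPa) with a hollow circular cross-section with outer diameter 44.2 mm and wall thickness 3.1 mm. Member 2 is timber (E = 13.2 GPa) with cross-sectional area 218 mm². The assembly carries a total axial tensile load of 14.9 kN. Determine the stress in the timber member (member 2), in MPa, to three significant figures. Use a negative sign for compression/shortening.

A_1 = 400.3 mm².
Equal strain + equilibrium ⇒ each member carries load in proportion to AE: A₁E₁ = 80450000 N, A₂E₂ = 2878000 N, ΣAE = 83330000 N.
σ₂ = P·E₂/ΣAE = 14900·13200/83330000 = 2.36 MPa.

2.36 MPa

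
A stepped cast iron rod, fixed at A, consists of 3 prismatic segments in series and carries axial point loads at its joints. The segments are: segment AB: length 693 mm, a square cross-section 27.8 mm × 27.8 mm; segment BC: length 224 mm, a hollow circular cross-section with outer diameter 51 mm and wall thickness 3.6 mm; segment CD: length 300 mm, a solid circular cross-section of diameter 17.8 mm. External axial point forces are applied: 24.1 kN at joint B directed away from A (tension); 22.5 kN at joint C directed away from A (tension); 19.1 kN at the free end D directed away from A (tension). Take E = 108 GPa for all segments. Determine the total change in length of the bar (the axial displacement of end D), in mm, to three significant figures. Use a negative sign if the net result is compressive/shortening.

Internal axial forces (sectioning from the free end, tension +): N_CD = 19.1 kN, N_BC = 41.6 kN, N_AB = 65.7 kN.
A_AB = 772.8 mm².
A_BC = 536.1 mm².
A_CD = 248.8 mm².
δ_AB = 65700·693/(772.8·108000) = 0.5455 mm
δ_BC = 41600·224/(536.1·108000) = 0.1609 mm
δ_CD = 19100·300/(248.8·108000) = 0.2132 mm
δ = Σδ_i = 0.9196 mm.

0.920 mm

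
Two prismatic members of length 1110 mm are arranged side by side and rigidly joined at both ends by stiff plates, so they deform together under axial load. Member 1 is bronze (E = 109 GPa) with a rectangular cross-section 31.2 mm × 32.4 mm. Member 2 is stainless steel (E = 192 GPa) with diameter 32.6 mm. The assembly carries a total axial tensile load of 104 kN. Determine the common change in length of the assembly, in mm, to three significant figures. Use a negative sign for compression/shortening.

0.427 mm

A_1 = 1011 mm².
A_2 = 834.7 mm².
Equal strain + equilibrium ⇒ each member carries load in proportion to AE: A₁E₁ = 110200000 N, A₂E₂ = 160300000 N, ΣAE = 270400000 N.
δ = PL/ΣAE = 104000·1110/270400000 = 0.4268 mm.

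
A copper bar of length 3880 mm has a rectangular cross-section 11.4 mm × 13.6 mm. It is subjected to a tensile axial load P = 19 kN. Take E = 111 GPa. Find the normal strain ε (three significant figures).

0.00110

A = 155 mm².
σ = N/A = 122.5 MPa; ε = σ/E = 122.5/111000 = 1.104e-03.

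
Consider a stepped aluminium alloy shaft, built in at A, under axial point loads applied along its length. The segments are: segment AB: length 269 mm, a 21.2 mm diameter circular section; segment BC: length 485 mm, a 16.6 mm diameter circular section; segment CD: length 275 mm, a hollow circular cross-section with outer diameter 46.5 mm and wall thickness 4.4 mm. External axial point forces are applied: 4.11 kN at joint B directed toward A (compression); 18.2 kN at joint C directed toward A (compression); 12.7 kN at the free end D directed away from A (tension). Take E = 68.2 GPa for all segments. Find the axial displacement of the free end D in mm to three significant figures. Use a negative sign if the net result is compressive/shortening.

-0.200 mm

Internal axial forces (sectioning from the free end, tension +): N_CD = 12.7 kN, N_BC = -5.5 kN, N_AB = -9.61 kN.
A_AB = 353 mm².
A_BC = 216.4 mm².
A_CD = 581.9 mm².
δ_AB = -9610·269/(353·68200) = -0.1074 mm
δ_BC = -5500·485/(216.4·68200) = -0.1807 mm
δ_CD = 12700·275/(581.9·68200) = 0.088 mm
δ = Σδ_i = -0.2001 mm.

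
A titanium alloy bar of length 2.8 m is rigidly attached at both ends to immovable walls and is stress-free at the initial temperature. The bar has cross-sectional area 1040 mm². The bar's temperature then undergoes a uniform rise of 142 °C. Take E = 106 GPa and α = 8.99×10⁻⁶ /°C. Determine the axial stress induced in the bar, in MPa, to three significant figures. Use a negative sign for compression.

-135 MPa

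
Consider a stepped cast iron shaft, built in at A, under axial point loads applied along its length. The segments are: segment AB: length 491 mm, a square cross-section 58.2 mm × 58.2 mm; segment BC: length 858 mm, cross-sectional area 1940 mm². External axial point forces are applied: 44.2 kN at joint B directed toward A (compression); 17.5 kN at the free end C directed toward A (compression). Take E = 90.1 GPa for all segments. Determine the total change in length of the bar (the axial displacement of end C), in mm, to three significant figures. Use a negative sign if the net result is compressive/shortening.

Internal axial forces (sectioning from the free end, tension +): N_BC = -17.5 kN, N_AB = -61.7 kN.
A_AB = 3387 mm².
δ_AB = -61700·491/(3387·90100) = -0.09926 mm
δ_BC = -17500·858/(1940·90100) = -0.0859 mm
δ = Σδ_i = -0.1852 mm.

-0.185 mm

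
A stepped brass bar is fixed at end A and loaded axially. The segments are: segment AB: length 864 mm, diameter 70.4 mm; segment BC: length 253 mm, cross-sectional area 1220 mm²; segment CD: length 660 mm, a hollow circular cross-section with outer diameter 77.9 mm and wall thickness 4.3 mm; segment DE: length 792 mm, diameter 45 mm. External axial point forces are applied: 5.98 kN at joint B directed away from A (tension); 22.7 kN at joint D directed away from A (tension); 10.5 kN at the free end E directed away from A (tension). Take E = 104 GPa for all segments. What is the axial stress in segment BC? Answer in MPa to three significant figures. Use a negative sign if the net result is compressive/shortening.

Internal axial forces (sectioning from the free end, tension +): N_DE = 10.5 kN, N_CD = 33.2 kN, N_BC = 33.2 kN, N_AB = 39.18 kN.
σ_BC = N_BC/A_BC = 33200/1220 = 27.21 MPa.

27.2 MPa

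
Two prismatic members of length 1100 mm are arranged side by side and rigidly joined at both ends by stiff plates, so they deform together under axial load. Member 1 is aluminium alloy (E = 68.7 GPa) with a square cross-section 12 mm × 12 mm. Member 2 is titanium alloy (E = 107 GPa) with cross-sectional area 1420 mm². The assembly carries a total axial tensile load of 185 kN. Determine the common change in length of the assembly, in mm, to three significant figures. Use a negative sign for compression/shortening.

1.26 mm

A_1 = 144 mm².
Equal strain + equilibrium ⇒ each member carries load in proportion to AE: A₁E₁ = 9893000 N, A₂E₂ = 151900000 N, ΣAE = 161800000 N.
δ = PL/ΣAE = 185000·1100/161800000 = 1.257 mm.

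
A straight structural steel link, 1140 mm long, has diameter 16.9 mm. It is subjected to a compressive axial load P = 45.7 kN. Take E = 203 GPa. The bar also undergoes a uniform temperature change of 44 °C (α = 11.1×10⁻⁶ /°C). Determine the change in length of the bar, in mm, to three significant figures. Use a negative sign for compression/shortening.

A = 224.3 mm².
δ_mech = NL/(AE) = -45700·1140/(224.3·203000) = -1.144 mm.
δ_thermal = αLΔT = 11.1e-6·1140·44 = 0.5568 mm.
δ = δ_mech + δ_thermal = -0.5873 mm.

-0.587 mm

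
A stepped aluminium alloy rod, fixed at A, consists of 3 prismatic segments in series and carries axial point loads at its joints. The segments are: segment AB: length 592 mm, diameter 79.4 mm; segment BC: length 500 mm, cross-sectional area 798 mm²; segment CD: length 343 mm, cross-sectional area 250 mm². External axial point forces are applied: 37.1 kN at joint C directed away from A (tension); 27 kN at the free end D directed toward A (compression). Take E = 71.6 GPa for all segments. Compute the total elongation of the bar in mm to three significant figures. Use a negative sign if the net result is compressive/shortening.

Internal axial forces (sectioning from the free end, tension +): N_CD = -27 kN, N_BC = 10.1 kN, N_AB = 10.1 kN.
A_AB = 4951 mm².
δ_AB = 10100·592/(4951·71600) = 0.01687 mm
δ_BC = 10100·500/(798·71600) = 0.08838 mm
δ_CD = -27000·343/(250·71600) = -0.5174 mm
δ = Σδ_i = -0.4121 mm.

-0.412 mm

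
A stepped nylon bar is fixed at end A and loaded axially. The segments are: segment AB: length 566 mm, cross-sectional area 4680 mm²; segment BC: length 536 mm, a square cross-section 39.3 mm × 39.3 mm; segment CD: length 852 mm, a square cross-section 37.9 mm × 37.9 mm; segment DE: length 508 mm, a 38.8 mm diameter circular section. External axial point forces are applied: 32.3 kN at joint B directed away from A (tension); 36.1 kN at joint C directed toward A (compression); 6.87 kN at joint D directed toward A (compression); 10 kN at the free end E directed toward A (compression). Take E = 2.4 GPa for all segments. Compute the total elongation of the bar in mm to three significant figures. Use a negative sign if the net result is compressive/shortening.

-14.7 mm

Internal axial forces (sectioning from the free end, tension +): N_DE = -10 kN, N_CD = -16.87 kN, N_BC = -52.97 kN, N_AB = -20.67 kN.
A_BC = 1544 mm².
A_CD = 1436 mm².
A_DE = 1182 mm².
δ_AB = -20670·566/(4680·2400) = -1.042 mm
δ_BC = -52970·536/(1544·2400) = -7.659 mm
δ_CD = -16870·852/(1436·2400) = -4.169 mm
δ_DE = -10000·508/(1182·2400) = -1.79 mm
δ = Σδ_i = -14.66 mm.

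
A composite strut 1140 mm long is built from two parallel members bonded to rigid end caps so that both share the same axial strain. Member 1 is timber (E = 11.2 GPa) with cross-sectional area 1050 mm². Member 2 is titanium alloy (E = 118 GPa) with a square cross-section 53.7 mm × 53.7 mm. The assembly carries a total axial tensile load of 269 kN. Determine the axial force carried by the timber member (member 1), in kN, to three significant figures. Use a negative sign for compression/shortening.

8.99 kN

A_2 = 2884 mm².
Equal strain + equilibrium ⇒ each member carries load in proportion to AE: A₁E₁ = 11760000 N, A₂E₂ = 340300000 N, ΣAE = 352000000 N.
F₁ = P·A₁E₁/ΣAE = 269000·11760000/352000000 = 8986 N.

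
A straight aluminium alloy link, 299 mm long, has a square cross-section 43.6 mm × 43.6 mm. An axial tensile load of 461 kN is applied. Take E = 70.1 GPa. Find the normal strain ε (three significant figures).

A = 1901 mm².
σ = N/A = 242.5 MPa; ε = σ/E = 242.5/70100 = 3.459e-03.

0.00346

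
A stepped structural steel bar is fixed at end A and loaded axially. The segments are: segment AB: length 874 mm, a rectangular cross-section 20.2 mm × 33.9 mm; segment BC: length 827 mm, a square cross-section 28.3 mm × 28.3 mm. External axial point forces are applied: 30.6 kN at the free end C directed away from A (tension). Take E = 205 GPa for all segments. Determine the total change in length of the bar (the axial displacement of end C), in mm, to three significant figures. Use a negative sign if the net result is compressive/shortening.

Internal axial forces (sectioning from the free end, tension +): N_BC = 30.6 kN, N_AB = 30.6 kN.
A_AB = 684.8 mm².
A_BC = 800.9 mm².
δ_AB = 30600·874/(684.8·205000) = 0.1905 mm
δ_BC = 30600·827/(800.9·205000) = 0.1541 mm
δ = Σδ_i = 0.3446 mm.

0.345 mm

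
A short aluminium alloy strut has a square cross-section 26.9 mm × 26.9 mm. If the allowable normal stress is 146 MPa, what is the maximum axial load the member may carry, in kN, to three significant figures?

106 kN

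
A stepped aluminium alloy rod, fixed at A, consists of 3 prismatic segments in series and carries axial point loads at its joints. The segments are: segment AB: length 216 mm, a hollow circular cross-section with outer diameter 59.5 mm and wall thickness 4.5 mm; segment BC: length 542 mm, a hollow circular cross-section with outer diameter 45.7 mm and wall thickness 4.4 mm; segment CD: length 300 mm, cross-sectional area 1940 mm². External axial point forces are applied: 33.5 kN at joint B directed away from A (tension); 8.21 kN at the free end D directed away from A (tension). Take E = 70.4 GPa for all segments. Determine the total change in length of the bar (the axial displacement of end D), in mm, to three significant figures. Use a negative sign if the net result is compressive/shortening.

Internal axial forces (sectioning from the free end, tension +): N_CD = 8.21 kN, N_BC = 8.21 kN, N_AB = 41.71 kN.
A_AB = 777.5 mm².
A_BC = 570.9 mm².
δ_AB = 41710·216/(777.5·70400) = 0.1646 mm
δ_BC = 8210·542/(570.9·70400) = 0.1107 mm
δ_CD = 8210·300/(1940·70400) = 0.01803 mm
δ = Σδ_i = 0.2933 mm.

0.293 mm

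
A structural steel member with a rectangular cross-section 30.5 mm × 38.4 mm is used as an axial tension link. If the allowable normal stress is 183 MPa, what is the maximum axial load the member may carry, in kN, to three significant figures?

214 kN

A = 1171 mm².
P_max = σ_allow · A = 183 · 1171 = 214300 N = 214.3 kN.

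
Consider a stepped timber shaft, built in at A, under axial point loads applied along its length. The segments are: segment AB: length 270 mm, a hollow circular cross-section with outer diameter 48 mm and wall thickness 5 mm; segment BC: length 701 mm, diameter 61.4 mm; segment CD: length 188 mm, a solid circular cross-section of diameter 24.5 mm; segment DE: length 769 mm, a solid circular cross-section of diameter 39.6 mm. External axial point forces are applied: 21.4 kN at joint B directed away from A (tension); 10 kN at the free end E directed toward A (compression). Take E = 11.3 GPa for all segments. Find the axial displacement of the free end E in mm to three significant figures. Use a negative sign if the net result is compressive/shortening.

-0.712 mm

Internal axial forces (sectioning from the free end, tension +): N_DE = -10 kN, N_CD = -10 kN, N_BC = -10 kN, N_AB = 11.4 kN.
A_AB = 675.4 mm².
A_BC = 2961 mm².
A_CD = 471.4 mm².
A_DE = 1232 mm².
δ_AB = 11400·270/(675.4·11300) = 0.4033 mm
δ_BC = -10000·701/(2961·11300) = -0.2095 mm
δ_CD = -10000·188/(471.4·11300) = -0.3529 mm
δ_DE = -10000·769/(1232·11300) = -0.5525 mm
δ = Σδ_i = -0.7117 mm.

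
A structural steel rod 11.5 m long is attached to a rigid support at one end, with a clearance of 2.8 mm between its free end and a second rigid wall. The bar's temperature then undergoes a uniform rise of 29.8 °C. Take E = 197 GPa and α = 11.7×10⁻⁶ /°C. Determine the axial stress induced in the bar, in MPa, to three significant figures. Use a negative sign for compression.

-20.7 MPa

Free thermal expansion αLΔT = 11.7e-6 · 11500 · 29.8 = 4.01 mm.
The walls engage after the gap closes; constrained expansion = 4.01 − 2.8 = 1.21 mm.
The walls impose strain ε = −(1.21)/11500 = -1.0518e-04; σ = Eε = 197000 · -1.0518e-04 = -20.72 MPa.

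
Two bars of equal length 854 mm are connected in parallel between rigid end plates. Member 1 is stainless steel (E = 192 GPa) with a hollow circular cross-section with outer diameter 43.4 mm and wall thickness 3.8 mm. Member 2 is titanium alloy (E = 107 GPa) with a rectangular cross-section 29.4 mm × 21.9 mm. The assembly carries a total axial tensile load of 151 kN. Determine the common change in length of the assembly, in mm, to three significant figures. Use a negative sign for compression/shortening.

0.808 mm

A_1 = 472.7 mm².
A_2 = 643.9 mm².
Equal strain + equilibrium ⇒ each member carries load in proportion to AE: A₁E₁ = 90770000 N, A₂E₂ = 68890000 N, ΣAE = 159700000 N.
δ = PL/ΣAE = 151000·854/159700000 = 0.8077 mm.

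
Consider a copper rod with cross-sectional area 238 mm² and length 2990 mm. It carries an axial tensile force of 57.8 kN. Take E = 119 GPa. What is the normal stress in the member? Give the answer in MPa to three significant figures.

243 MPa

σ = N/A = 57800/238 = 242.9 MPa.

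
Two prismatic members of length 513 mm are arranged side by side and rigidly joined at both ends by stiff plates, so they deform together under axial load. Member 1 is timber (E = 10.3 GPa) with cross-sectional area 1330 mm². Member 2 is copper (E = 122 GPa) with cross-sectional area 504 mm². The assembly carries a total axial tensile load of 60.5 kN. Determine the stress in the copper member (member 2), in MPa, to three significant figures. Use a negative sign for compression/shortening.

98.2 MPa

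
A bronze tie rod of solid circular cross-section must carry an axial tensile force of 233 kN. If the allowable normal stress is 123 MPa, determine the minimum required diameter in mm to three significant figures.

49.1 mm

Required area A ≥ P/σ_allow = 233000/123 = 1894 mm².
For a solid circular section, d ≥ √(4A/π) = 49.11 mm.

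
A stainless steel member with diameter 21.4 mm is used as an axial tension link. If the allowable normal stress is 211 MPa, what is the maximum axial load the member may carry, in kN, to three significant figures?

75.9 kN

A = 359.7 mm².
P_max = σ_allow · A = 211 · 359.7 = 75890 N = 75.89 kN.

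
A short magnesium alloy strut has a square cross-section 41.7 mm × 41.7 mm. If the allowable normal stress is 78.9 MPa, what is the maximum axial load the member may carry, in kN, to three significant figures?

A = 1739 mm².
P_max = σ_allow · A = 78.9 · 1739 = 137200 N = 137.2 kN.

137 kN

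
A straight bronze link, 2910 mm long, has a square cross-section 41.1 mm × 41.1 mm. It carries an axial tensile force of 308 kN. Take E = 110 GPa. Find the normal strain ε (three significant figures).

0.00166

A = 1689 mm².
σ = N/A = 182.3 MPa; ε = σ/E = 182.3/110000 = 1.658e-03.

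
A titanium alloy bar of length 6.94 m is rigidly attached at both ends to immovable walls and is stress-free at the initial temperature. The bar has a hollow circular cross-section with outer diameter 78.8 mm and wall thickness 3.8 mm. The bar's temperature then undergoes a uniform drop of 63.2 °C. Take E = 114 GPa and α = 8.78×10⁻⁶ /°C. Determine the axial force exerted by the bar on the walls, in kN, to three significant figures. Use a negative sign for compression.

56.6 kN

Free thermal expansion αLΔT = 8.78e-6 · 6940 · -63.2 = -3.851 mm.
The walls impose strain ε = −(-3.851)/6940 = 5.5490e-04; σ = Eε = 114000 · 5.5490e-04 = 63.26 MPa.
Wall reaction R = σ·A = 63.26·895.4 = 56640 N = 56.64 kN.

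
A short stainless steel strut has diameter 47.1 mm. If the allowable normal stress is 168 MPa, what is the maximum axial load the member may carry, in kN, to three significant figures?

293 kN

A = 1742 mm².
P_max = σ_allow · A = 168 · 1742 = 292700 N = 292.7 kN.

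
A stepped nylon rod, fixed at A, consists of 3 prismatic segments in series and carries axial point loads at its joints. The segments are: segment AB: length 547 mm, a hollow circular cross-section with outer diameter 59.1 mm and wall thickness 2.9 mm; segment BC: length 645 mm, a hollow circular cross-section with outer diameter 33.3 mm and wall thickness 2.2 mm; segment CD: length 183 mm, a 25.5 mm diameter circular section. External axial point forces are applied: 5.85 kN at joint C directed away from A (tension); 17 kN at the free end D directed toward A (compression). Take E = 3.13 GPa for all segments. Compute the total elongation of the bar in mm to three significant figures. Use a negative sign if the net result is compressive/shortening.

Internal axial forces (sectioning from the free end, tension +): N_CD = -17 kN, N_BC = -11.15 kN, N_AB = -11.15 kN.
A_AB = 512 mm².
A_BC = 214.9 mm².
A_CD = 510.7 mm².
δ_AB = -11150·547/(512·3130) = -3.806 mm
δ_BC = -11150·645/(214.9·3130) = -10.69 mm
δ_CD = -17000·183/(510.7·3130) = -1.946 mm
δ = Σδ_i = -16.44 mm.

-16.4 mm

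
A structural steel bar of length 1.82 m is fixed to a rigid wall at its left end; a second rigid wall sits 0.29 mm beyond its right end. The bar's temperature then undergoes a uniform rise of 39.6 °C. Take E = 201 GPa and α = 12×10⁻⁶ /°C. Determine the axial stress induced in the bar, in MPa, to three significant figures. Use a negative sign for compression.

-63.5 MPa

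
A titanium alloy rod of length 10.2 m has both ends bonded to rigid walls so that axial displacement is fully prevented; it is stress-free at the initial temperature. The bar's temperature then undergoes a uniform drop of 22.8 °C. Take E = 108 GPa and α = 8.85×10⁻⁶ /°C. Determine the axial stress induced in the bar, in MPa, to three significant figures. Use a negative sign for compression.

Free thermal expansion αLΔT = 8.85e-6 · 10200 · -22.8 = -2.058 mm.
The walls impose strain ε = −(-2.058)/10200 = 2.0178e-04; σ = Eε = 108000 · 2.0178e-04 = 21.79 MPa.

21.8 MPa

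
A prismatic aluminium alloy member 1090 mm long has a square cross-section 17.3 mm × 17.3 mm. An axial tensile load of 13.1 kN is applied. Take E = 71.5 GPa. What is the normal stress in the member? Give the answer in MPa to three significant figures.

43.8 MPa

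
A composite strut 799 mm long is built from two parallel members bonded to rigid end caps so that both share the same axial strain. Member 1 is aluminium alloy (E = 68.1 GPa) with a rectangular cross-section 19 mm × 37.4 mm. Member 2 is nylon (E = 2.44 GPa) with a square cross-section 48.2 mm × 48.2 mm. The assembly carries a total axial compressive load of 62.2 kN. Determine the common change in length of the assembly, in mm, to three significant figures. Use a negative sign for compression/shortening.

A_1 = 710.6 mm².
A_2 = 2323 mm².
Equal strain + equilibrium ⇒ each member carries load in proportion to AE: A₁E₁ = 48390000 N, A₂E₂ = 5669000 N, ΣAE = 54060000 N.
δ = PL/ΣAE = -62200·799/54060000 = -0.9193 mm.

-0.919 mm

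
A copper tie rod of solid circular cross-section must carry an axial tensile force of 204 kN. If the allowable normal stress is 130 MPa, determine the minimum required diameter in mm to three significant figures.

Required area A ≥ P/σ_allow = 204000/130 = 1569 mm².
For a solid circular section, d ≥ √(4A/π) = 44.7 mm.

44.7 mm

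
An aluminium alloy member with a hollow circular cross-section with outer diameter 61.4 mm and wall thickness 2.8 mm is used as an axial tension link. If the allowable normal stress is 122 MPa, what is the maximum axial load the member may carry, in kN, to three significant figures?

A = 515.5 mm².
P_max = σ_allow · A = 122 · 515.5 = 62890 N = 62.89 kN.

62.9 kN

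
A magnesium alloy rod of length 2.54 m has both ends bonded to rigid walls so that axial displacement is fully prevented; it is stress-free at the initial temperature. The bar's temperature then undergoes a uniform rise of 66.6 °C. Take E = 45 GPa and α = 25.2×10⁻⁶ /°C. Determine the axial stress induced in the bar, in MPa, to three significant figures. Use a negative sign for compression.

-75.5 MPa

Free thermal expansion αLΔT = 25.2e-6 · 2540 · 66.6 = 4.263 mm.
The walls impose strain ε = −(4.263)/2540 = -1.6783e-03; σ = Eε = 45000 · -1.6783e-03 = -75.52 MPa.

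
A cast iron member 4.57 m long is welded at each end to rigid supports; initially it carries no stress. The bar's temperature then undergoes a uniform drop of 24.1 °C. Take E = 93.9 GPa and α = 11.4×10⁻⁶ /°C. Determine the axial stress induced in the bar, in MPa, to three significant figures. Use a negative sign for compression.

Free thermal expansion αLΔT = 11.4e-6 · 4570 · -24.1 = -1.256 mm.
The walls impose strain ε = −(-1.256)/4570 = 2.7474e-04; σ = Eε = 93900 · 2.7474e-04 = 25.8 MPa.

25.8 MPa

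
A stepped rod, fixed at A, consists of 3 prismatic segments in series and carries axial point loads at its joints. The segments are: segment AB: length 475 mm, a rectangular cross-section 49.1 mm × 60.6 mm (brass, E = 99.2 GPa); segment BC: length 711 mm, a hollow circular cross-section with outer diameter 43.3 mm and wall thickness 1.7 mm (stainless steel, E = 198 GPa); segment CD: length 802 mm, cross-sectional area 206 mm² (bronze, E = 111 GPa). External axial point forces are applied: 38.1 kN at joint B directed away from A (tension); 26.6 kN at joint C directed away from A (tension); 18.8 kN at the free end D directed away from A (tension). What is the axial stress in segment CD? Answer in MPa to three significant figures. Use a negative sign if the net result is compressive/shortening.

91.3 MPa

Internal axial forces (sectioning from the free end, tension +): N_CD = 18.8 kN, N_BC = 45.4 kN, N_AB = 83.5 kN.
σ_CD = N_CD/A_CD = 18800/206 = 91.26 MPa.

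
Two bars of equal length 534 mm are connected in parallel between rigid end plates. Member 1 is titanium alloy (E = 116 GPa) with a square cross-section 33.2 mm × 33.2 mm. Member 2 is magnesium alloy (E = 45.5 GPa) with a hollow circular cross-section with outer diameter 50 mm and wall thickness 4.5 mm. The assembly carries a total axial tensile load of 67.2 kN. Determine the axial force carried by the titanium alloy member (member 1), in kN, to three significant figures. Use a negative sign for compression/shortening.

54.7 kN

A_1 = 1102 mm².
A_2 = 643.2 mm².
Equal strain + equilibrium ⇒ each member carries load in proportion to AE: A₁E₁ = 127900000 N, A₂E₂ = 29270000 N, ΣAE = 157100000 N.
F₁ = P·A₁E₁/ΣAE = 67200·127900000/157100000 = 54680 N.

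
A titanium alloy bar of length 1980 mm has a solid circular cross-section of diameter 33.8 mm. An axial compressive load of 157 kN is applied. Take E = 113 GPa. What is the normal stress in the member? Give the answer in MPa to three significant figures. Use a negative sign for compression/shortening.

-175 MPa

A = 897.3 mm².
σ = N/A = -157000/897.3 = -175 MPa.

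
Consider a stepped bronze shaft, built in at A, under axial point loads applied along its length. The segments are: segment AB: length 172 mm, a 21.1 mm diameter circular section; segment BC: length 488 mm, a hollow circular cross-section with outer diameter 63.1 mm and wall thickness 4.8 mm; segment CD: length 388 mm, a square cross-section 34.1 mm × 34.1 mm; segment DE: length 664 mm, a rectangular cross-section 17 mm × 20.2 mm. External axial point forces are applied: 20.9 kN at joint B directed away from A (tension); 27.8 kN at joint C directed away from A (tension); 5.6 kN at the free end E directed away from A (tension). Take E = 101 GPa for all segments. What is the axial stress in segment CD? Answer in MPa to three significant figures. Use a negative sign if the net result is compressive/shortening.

4.82 MPa

Internal axial forces (sectioning from the free end, tension +): N_DE = 5.6 kN, N_CD = 5.6 kN, N_BC = 33.4 kN, N_AB = 54.3 kN.
A_CD = 1163 mm².
σ_CD = N_CD/A_CD = 5600/1163 = 4.816 MPa.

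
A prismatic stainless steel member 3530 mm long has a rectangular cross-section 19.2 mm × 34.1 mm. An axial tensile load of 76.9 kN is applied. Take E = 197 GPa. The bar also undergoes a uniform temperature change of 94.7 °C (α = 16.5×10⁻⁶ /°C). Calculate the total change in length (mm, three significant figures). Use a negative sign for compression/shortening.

A = 654.7 mm².
δ_mech = NL/(AE) = 76900·3530/(654.7·197000) = 2.105 mm.
δ_thermal = αLΔT = 16.5e-6·3530·94.7 = 5.516 mm.
δ = δ_mech + δ_thermal = 7.62 mm.

7.62 mm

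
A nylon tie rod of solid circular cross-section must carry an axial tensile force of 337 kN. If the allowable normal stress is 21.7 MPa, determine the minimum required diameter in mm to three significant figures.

Required area A ≥ P/σ_allow = 337000/21.7 = 15530 mm².
For a solid circular section, d ≥ √(4A/π) = 140.6 mm.

141 mm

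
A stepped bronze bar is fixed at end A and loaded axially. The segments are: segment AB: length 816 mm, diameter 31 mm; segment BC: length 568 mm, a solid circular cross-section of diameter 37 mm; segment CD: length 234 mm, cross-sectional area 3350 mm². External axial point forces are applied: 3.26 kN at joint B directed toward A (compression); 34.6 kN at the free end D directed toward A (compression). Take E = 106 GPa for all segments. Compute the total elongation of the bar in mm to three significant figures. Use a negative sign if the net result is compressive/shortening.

-0.581 mm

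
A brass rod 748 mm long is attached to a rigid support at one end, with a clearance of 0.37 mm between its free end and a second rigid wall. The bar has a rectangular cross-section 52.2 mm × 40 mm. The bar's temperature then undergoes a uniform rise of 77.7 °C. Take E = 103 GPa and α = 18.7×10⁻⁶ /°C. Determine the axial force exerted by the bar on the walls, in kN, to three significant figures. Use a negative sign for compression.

Free thermal expansion αLΔT = 18.7e-6 · 748 · 77.7 = 1.087 mm.
The walls engage after the gap closes; constrained expansion = 1.087 − 0.37 = 0.7168 mm.
The walls impose strain ε = −(0.7168)/748 = -9.5834e-04; σ = Eε = 103000 · -9.5834e-04 = -98.71 MPa.
Wall reaction R = σ·A = -98.71·2088 = -206100 N = -206.1 kN.

-206 kN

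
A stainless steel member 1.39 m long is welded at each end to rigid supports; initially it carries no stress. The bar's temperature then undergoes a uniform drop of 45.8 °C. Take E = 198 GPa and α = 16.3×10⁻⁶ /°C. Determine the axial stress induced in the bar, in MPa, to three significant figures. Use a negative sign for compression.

Free thermal expansion αLΔT = 16.3e-6 · 1390 · -45.8 = -1.038 mm.
The walls impose strain ε = −(-1.038)/1390 = 7.4654e-04; σ = Eε = 198000 · 7.4654e-04 = 147.8 MPa.

148 MPa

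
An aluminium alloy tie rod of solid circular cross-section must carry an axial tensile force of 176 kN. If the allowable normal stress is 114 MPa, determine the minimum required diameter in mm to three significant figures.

44.3 mm

Required area A ≥ P/σ_allow = 176000/114 = 1544 mm².
For a solid circular section, d ≥ √(4A/π) = 44.34 mm.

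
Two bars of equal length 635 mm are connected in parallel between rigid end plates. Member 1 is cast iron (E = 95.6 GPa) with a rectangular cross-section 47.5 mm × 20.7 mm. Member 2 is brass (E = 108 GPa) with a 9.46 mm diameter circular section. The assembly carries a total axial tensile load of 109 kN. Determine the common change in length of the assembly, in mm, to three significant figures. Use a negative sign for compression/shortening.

A_1 = 983.2 mm².
A_2 = 70.29 mm².
Equal strain + equilibrium ⇒ each member carries load in proportion to AE: A₁E₁ = 94000000 N, A₂E₂ = 7591000 N, ΣAE = 101600000 N.
δ = PL/ΣAE = 109000·635/101600000 = 0.6813 mm.

0.681 mm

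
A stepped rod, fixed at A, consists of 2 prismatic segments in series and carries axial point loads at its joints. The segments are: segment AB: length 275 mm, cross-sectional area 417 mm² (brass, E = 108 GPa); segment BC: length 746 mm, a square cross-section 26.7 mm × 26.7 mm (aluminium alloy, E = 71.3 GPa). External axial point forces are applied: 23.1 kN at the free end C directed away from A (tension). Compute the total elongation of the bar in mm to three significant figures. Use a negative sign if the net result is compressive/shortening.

0.480 mm

Internal axial forces (sectioning from the free end, tension +): N_BC = 23.1 kN, N_AB = 23.1 kN.
A_BC = 712.9 mm².
δ_AB = 23100·275/(417·108000) = 0.1411 mm
δ_BC = 23100·746/(712.9·71300) = 0.339 mm
δ = Σδ_i = 0.4801 mm.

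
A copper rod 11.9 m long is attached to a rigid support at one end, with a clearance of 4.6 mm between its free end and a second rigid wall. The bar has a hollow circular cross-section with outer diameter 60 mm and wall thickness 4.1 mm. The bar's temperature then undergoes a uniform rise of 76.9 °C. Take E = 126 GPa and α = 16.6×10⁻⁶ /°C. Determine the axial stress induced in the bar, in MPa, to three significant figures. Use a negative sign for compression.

-112 MPa

Free thermal expansion αLΔT = 16.6e-6 · 11900 · 76.9 = 15.19 mm.
The walls engage after the gap closes; constrained expansion = 15.19 − 4.6 = 10.59 mm.
The walls impose strain ε = −(10.59)/11900 = -8.8999e-04; σ = Eε = 126000 · -8.8999e-04 = -112.1 MPa.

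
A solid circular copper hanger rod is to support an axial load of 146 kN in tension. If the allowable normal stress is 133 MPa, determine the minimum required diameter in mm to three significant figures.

37.4 mm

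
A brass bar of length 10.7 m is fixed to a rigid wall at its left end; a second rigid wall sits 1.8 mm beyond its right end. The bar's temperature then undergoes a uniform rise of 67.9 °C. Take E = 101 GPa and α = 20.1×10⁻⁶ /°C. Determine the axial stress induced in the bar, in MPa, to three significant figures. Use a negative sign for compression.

-121 MPa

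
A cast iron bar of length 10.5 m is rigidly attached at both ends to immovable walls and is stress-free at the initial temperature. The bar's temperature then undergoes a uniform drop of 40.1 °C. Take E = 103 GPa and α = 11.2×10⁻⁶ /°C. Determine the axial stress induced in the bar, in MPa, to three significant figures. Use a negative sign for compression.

46.3 MPa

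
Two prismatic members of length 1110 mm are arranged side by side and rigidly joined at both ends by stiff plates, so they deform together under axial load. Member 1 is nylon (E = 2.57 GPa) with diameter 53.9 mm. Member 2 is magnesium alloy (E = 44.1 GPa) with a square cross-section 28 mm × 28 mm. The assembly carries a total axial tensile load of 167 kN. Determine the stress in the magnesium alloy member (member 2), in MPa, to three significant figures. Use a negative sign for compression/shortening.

182 MPa

A_1 = 2282 mm².
A_2 = 784 mm².
Equal strain + equilibrium ⇒ each member carries load in proportion to AE: A₁E₁ = 5864000 N, A₂E₂ = 34570000 N, ΣAE = 40440000 N.
σ₂ = P·E₂/ΣAE = 167000·44100/40440000 = 182.1 MPa.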